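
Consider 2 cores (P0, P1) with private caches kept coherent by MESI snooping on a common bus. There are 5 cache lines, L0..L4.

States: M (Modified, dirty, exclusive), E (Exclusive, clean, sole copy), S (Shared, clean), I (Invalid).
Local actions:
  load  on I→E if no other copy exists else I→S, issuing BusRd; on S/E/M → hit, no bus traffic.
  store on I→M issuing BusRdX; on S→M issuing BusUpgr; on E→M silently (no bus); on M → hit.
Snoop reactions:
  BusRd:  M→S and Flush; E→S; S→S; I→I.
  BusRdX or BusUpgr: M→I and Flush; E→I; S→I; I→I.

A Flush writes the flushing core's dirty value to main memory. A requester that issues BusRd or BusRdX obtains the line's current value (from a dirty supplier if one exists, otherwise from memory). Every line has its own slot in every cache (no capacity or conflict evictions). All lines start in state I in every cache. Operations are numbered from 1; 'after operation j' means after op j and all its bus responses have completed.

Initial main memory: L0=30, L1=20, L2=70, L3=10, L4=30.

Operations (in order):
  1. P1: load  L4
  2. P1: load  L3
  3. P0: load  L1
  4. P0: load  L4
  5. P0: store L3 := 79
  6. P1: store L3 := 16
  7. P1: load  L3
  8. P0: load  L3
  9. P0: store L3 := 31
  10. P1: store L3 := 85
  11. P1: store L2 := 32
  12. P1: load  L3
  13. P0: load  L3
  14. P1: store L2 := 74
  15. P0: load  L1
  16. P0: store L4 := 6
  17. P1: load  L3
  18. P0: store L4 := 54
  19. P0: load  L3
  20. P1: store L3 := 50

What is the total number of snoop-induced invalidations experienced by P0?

invalidations = 3

[1] P1: load  L4 | P0:I, P1:E(30) | bus: BusRd
[2] P1: load  L3 | P0:I, P1:E(10) | bus: BusRd
[3] P0: load  L1 | P0:E(20), P1:I | bus: BusRd
[4] P0: load  L4 | P0:S(30), P1:S(30) | bus: BusRd
[5] P0: store L3 := 79 | P0:M(79), P1:I | bus: BusRdX
[6] P1: store L3 := 16 | P0:I, P1:M(16) | bus: BusRdX,Flush
[7] P1: load  L3 | P0:I, P1:M(16) | bus: none
[8] P0: load  L3 | P0:S(16), P1:S(16) | bus: BusRd,Flush
[9] P0: store L3 := 31 | P0:M(31), P1:I | bus: BusUpgr
[10] P1: store L3 := 85 | P0:I, P1:M(85) | bus: BusRdX,Flush
[11] P1: store L2 := 32 | P0:I, P1:M(32) | bus: BusRdX
[12] P1: load  L3 | P0:I, P1:M(85) | bus: none
[13] P0: load  L3 | P0:S(85), P1:S(85) | bus: BusRd,Flush
[14] P1: store L2 := 74 | P0:I, P1:M(74) | bus: none
[15] P0: load  L1 | P0:E(20), P1:I | bus: none
[16] P0: store L4 := 6 | P0:M(6), P1:I | bus: BusUpgr
[17] P1: load  L3 | P0:S(85), P1:S(85) | bus: none
[18] P0: store L4 := 54 | P0:M(54), P1:I | bus: none
[19] P0: load  L3 | P0:S(85), P1:S(85) | bus: none
[20] P1: store L3 := 50 | P0:I, P1:M(50) | bus: BusUpgr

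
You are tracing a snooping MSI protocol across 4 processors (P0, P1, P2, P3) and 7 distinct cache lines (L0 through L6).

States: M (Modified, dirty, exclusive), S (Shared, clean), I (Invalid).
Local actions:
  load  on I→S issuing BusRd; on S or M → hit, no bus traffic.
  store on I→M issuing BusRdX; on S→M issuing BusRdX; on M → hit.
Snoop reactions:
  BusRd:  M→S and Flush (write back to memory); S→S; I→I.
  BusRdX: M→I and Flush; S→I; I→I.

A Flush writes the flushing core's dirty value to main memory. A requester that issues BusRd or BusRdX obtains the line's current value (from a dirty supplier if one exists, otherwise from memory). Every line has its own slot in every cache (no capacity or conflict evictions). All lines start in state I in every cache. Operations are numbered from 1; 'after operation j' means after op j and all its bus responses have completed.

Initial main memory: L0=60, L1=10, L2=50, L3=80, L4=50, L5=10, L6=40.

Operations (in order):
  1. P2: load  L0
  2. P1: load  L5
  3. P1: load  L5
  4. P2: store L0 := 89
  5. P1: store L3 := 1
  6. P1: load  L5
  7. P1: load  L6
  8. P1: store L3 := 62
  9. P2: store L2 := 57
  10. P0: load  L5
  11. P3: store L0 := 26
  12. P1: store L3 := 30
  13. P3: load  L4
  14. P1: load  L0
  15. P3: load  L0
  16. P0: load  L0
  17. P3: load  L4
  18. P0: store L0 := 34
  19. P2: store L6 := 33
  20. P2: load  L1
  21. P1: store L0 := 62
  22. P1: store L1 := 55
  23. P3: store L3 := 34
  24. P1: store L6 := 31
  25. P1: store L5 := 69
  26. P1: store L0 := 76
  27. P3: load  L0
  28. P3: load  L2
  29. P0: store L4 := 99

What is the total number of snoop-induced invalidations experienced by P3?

invalidations = 2

step 1: P2: load  L0  ⟶  IISI  (L0)  txn=BusRd  M[L0]=60
step 2: P1: load  L5  ⟶  ISII  (L5)  txn=BusRd  M[L5]=10
step 3: P1: load  L5  ⟶  ISII  (L5)  txn=∅  M[L5]=10
step 4: P2: store L0 := 89  ⟶  IIMI  (L0)  txn=BusRdX  M[L0]=60
step 5: P1: store L3 := 1  ⟶  IMII  (L3)  txn=BusRdX  M[L3]=80
step 6: P1: load  L5  ⟶  ISII  (L5)  txn=∅  M[L5]=10
step 7: P1: load  L6  ⟶  ISII  (L6)  txn=BusRd  M[L6]=40
step 8: P1: store L3 := 62  ⟶  IMII  (L3)  txn=∅  M[L3]=80
step 9: P2: store L2 := 57  ⟶  IIMI  (L2)  txn=BusRdX  M[L2]=50
step 10: P0: load  L5  ⟶  SSII  (L5)  txn=BusRd  M[L5]=10
step 11: P3: store L0 := 26  ⟶  IIIM  (L0)  txn=BusRdX+Flush  M[L0]=89
step 12: P1: store L3 := 30  ⟶  IMII  (L3)  txn=∅  M[L3]=80
step 13: P3: load  L4  ⟶  IIIS  (L4)  txn=BusRd  M[L4]=50
step 14: P1: load  L0  ⟶  ISIS  (L0)  txn=BusRd+Flush  M[L0]=26
step 15: P3: load  L0  ⟶  ISIS  (L0)  txn=∅  M[L0]=26
step 16: P0: load  L0  ⟶  SSIS  (L0)  txn=BusRd  M[L0]=26
step 17: P3: load  L4  ⟶  IIIS  (L4)  txn=∅  M[L4]=50
step 18: P0: store L0 := 34  ⟶  MIII  (L0)  txn=BusRdX  M[L0]=26
step 19: P2: store L6 := 33  ⟶  IIMI  (L6)  txn=BusRdX  M[L6]=40
step 20: P2: load  L1  ⟶  IISI  (L1)  txn=BusRd  M[L1]=10
step 21: P1: store L0 := 62  ⟶  IMII  (L0)  txn=BusRdX+Flush  M[L0]=34
step 22: P1: store L1 := 55  ⟶  IMII  (L1)  txn=BusRdX  M[L1]=10
step 23: P3: store L3 := 34  ⟶  IIIM  (L3)  txn=BusRdX+Flush  M[L3]=30
step 24: P1: store L6 := 31  ⟶  IMII  (L6)  txn=BusRdX+Flush  M[L6]=33
step 25: P1: store L5 := 69  ⟶  IMII  (L5)  txn=BusRdX  M[L5]=10
step 26: P1: store L0 := 76  ⟶  IMII  (L0)  txn=∅  M[L0]=34
step 27: P3: load  L0  ⟶  ISIS  (L0)  txn=BusRd+Flush  M[L0]=76
step 28: P3: load  L2  ⟶  IISS  (L2)  txn=BusRd+Flush  M[L2]=57
step 29: P0: store L4 := 99  ⟶  MIII  (L4)  txn=BusRdX  M[L4]=50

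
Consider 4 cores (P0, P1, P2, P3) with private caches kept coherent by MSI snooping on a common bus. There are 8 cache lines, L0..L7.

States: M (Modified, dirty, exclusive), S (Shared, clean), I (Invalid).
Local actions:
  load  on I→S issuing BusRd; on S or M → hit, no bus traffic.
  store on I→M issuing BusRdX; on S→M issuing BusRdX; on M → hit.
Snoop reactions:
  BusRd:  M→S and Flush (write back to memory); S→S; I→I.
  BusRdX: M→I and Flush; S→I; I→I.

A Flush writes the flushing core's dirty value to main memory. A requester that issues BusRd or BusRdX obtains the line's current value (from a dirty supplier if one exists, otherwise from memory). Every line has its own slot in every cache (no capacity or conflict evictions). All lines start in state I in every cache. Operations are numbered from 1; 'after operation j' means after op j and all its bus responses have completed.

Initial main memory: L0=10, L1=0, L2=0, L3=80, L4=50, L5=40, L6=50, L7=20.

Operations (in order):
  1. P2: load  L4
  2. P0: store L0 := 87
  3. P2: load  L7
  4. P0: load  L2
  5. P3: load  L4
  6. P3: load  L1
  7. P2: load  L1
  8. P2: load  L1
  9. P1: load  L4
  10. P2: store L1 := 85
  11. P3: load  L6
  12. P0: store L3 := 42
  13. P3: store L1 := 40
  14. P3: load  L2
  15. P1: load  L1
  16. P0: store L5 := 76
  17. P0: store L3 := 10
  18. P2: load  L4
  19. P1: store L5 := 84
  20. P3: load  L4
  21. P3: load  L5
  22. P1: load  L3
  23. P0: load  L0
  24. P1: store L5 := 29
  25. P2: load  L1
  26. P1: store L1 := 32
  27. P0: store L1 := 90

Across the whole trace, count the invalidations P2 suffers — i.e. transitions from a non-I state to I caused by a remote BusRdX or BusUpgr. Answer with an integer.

invalidations = 2

1. P2: load  L4  bus=[BusRd]  L4: P0=I P1=I P2=S P3=I  mem[L4]=50
2. P0: store L0 := 87  bus=[BusRdX]  L0: P0=M P1=I P2=I P3=I  mem[L0]=10
3. P2: load  L7  bus=[BusRd]  L7: P0=I P1=I P2=S P3=I  mem[L7]=20
4. P0: load  L2  bus=[BusRd]  L2: P0=S P1=I P2=I P3=I  mem[L2]=0
5. P3: load  L4  bus=[BusRd]  L4: P0=I P1=I P2=S P3=S  mem[L4]=50
6. P3: load  L1  bus=[BusRd]  L1: P0=I P1=I P2=I P3=S  mem[L1]=0
7. P2: load  L1  bus=[BusRd]  L1: P0=I P1=I P2=S P3=S  mem[L1]=0
8. P2: load  L1  bus=[-]  L1: P0=I P1=I P2=S P3=S  mem[L1]=0
9. P1: load  L4  bus=[BusRd]  L4: P0=I P1=S P2=S P3=S  mem[L4]=50
10. P2: store L1 := 85  bus=[BusRdX]  L1: P0=I P1=I P2=M P3=I  mem[L1]=0
11. P3: load  L6  bus=[BusRd]  L6: P0=I P1=I P2=I P3=S  mem[L6]=50
12. P0: store L3 := 42  bus=[BusRdX]  L3: P0=M P1=I P2=I P3=I  mem[L3]=80
13. P3: store L1 := 40  bus=[BusRdX,Flush]  L1: P0=I P1=I P2=I P3=M  mem[L1]=85
14. P3: load  L2  bus=[BusRd]  L2: P0=S P1=I P2=I P3=S  mem[L2]=0
15. P1: load  L1  bus=[BusRd,Flush]  L1: P0=I P1=S P2=I P3=S  mem[L1]=40
16. P0: store L5 := 76  bus=[BusRdX]  L5: P0=M P1=I P2=I P3=I  mem[L5]=40
17. P0: store L3 := 10  bus=[-]  L3: P0=M P1=I P2=I P3=I  mem[L3]=80
18. P2: load  L4  bus=[-]  L4: P0=I P1=S P2=S P3=S  mem[L4]=50
19. P1: store L5 := 84  bus=[BusRdX,Flush]  L5: P0=I P1=M P2=I P3=I  mem[L5]=76
20. P3: load  L4  bus=[-]  L4: P0=I P1=S P2=S P3=S  mem[L4]=50
21. P3: load  L5  bus=[BusRd,Flush]  L5: P0=I P1=S P2=I P3=S  mem[L5]=84
22. P1: load  L3  bus=[BusRd,Flush]  L3: P0=S P1=S P2=I P3=I  mem[L3]=10
23. P0: load  L0  bus=[-]  L0: P0=M P1=I P2=I P3=I  mem[L0]=10
24. P1: store L5 := 29  bus=[BusRdX]  L5: P0=I P1=M P2=I P3=I  mem[L5]=84
25. P2: load  L1  bus=[BusRd]  L1: P0=I P1=S P2=S P3=S  mem[L1]=40
26. P1: store L1 := 32  bus=[BusRdX]  L1: P0=I P1=M P2=I P3=I  mem[L1]=40
27. P0: store L1 := 90  bus=[BusRdX,Flush]  L1: P0=M P1=I P2=I P3=I  mem[L1]=32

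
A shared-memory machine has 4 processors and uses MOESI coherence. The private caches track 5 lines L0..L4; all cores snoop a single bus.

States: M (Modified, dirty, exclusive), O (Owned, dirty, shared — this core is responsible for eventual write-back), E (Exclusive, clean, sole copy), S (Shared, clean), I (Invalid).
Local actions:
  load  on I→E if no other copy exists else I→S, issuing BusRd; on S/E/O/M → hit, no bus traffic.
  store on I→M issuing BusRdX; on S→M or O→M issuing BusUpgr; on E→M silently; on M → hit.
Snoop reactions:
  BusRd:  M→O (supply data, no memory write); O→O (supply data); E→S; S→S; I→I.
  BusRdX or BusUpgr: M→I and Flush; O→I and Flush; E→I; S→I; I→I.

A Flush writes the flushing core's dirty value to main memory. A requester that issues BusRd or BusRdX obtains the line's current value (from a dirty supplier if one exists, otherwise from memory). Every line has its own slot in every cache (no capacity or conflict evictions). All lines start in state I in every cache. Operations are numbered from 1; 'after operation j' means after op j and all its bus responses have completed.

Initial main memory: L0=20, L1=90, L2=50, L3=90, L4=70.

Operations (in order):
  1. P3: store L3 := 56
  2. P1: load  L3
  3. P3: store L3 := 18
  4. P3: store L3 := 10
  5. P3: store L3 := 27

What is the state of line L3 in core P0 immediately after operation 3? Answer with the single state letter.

[1] P3: store L3 := 56 | P0:I, P1:I, P2:I, P3:M(56) | bus: BusRdX
[2] P1: load  L3 | P0:I, P1:S(56), P2:I, P3:O(56) | bus: BusRd
[3] P3: store L3 := 18 | P0:I, P1:I, P2:I, P3:M(18) | bus: BusUpgr
[4] P3: store L3 := 10 | P0:I, P1:I, P2:I, P3:M(10) | bus: none
[5] P3: store L3 := 27 | P0:I, P1:I, P2:I, P3:M(27) | bus: none

state = I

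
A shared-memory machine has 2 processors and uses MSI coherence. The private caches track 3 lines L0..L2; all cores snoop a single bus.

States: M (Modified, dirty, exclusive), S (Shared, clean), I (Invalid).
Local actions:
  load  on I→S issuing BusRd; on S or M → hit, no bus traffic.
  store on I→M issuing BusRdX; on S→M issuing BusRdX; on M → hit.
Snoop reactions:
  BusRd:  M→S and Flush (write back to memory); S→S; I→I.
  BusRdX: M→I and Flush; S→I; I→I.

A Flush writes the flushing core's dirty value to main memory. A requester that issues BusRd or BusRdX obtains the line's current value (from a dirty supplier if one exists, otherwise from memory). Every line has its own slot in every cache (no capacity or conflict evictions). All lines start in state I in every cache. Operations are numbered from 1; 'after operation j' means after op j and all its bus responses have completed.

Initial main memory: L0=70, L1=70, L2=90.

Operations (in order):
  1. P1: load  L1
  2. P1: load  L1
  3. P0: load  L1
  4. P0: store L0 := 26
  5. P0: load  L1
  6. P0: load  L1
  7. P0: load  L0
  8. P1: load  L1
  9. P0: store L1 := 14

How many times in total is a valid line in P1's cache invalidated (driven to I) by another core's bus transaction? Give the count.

step 1: P1: load  L1  ⟶  IS  (L1)  txn=BusRd  M[L1]=70
step 2: P1: load  L1  ⟶  IS  (L1)  txn=∅  M[L1]=70
step 3: P0: load  L1  ⟶  SS  (L1)  txn=BusRd  M[L1]=70
step 4: P0: store L0 := 26  ⟶  MI  (L0)  txn=BusRdX  M[L0]=70
step 5: P0: load  L1  ⟶  SS  (L1)  txn=∅  M[L1]=70
step 6: P0: load  L1  ⟶  SS  (L1)  txn=∅  M[L1]=70
step 7: P0: load  L0  ⟶  MI  (L0)  txn=∅  M[L0]=70
step 8: P1: load  L1  ⟶  SS  (L1)  txn=∅  M[L1]=70
step 9: P0: store L1 := 14  ⟶  MI  (L1)  txn=BusRdX  M[L1]=70

invalidations = 1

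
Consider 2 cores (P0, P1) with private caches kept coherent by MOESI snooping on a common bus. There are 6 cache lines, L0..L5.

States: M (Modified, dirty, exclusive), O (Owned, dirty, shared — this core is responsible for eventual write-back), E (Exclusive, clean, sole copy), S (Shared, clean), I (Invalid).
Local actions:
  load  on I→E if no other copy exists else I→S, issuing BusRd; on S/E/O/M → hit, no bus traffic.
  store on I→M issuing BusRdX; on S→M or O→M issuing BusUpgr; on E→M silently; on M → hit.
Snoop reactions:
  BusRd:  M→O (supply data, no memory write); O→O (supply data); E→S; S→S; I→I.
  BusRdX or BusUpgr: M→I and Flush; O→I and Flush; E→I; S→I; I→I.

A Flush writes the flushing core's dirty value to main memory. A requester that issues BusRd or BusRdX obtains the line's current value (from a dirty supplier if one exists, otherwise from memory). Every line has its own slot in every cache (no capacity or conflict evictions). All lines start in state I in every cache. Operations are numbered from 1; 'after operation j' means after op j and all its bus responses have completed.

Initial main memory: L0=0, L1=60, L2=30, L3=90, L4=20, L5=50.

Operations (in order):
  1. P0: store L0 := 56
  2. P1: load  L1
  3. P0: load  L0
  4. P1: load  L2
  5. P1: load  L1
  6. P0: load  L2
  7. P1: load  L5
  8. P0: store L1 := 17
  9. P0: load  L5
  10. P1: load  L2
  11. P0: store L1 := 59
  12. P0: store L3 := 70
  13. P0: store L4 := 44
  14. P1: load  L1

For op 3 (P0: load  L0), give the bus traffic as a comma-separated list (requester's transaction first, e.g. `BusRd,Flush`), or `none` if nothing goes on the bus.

1. P0: store L0 := 56  bus=[BusRdX]  L0: P0=M P1=I  mem[L0]=0
2. P1: load  L1  bus=[BusRd]  L1: P0=I P1=E  mem[L1]=60
3. P0: load  L0  bus=[-]  L0: P0=M P1=I  mem[L0]=0
4. P1: load  L2  bus=[BusRd]  L2: P0=I P1=E  mem[L2]=30
5. P1: load  L1  bus=[-]  L1: P0=I P1=E  mem[L1]=60
6. P0: load  L2  bus=[BusRd]  L2: P0=S P1=S  mem[L2]=30
7. P1: load  L5  bus=[BusRd]  L5: P0=I P1=E  mem[L5]=50
8. P0: store L1 := 17  bus=[BusRdX]  L1: P0=M P1=I  mem[L1]=60
9. P0: load  L5  bus=[BusRd]  L5: P0=S P1=S  mem[L5]=50
10. P1: load  L2  bus=[-]  L2: P0=S P1=S  mem[L2]=30
11. P0: store L1 := 59  bus=[-]  L1: P0=M P1=I  mem[L1]=60
12. P0: store L3 := 70  bus=[BusRdX]  L3: P0=M P1=I  mem[L3]=90
13. P0: store L4 := 44  bus=[BusRdX]  L4: P0=M P1=I  mem[L4]=20
14. P1: load  L1  bus=[BusRd]  L1: P0=O P1=S  mem[L1]=60

bus = none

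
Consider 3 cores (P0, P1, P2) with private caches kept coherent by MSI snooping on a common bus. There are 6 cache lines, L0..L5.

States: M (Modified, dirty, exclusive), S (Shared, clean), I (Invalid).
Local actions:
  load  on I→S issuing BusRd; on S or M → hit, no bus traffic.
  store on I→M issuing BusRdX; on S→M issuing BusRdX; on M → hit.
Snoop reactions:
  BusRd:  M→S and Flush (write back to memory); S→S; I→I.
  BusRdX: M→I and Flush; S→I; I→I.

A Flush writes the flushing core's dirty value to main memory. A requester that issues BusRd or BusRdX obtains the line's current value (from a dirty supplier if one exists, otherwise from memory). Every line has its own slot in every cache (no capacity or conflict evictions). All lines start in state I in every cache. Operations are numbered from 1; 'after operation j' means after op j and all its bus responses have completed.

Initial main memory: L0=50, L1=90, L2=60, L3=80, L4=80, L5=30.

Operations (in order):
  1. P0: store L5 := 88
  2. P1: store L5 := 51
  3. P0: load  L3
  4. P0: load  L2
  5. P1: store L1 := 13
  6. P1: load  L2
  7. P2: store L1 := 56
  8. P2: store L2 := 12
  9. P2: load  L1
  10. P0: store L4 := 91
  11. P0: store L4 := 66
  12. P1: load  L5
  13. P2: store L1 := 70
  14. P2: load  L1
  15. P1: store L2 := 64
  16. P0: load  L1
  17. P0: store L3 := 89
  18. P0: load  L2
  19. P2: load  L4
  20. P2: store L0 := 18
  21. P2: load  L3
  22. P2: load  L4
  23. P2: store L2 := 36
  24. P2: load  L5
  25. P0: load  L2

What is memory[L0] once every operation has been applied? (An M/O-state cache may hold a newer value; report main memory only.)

memory[L0] = 50

[1] P0: store L5 := 88 | P0:M(88), P1:I, P2:I | bus: BusRdX
[2] P1: store L5 := 51 | P0:I, P1:M(51), P2:I | bus: BusRdX,Flush
[3] P0: load  L3 | P0:S(80), P1:I, P2:I | bus: BusRd
[4] P0: load  L2 | P0:S(60), P1:I, P2:I | bus: BusRd
[5] P1: store L1 := 13 | P0:I, P1:M(13), P2:I | bus: BusRdX
[6] P1: load  L2 | P0:S(60), P1:S(60), P2:I | bus: BusRd
[7] P2: store L1 := 56 | P0:I, P1:I, P2:M(56) | bus: BusRdX,Flush
[8] P2: store L2 := 12 | P0:I, P1:I, P2:M(12) | bus: BusRdX
[9] P2: load  L1 | P0:I, P1:I, P2:M(56) | bus: none
[10] P0: store L4 := 91 | P0:M(91), P1:I, P2:I | bus: BusRdX
[11] P0: store L4 := 66 | P0:M(66), P1:I, P2:I | bus: none
[12] P1: load  L5 | P0:I, P1:M(51), P2:I | bus: none
[13] P2: store L1 := 70 | P0:I, P1:I, P2:M(70) | bus: none
[14] P2: load  L1 | P0:I, P1:I, P2:M(70) | bus: none
[15] P1: store L2 := 64 | P0:I, P1:M(64), P2:I | bus: BusRdX,Flush
[16] P0: load  L1 | P0:S(70), P1:I, P2:S(70) | bus: BusRd,Flush
[17] P0: store L3 := 89 | P0:M(89), P1:I, P2:I | bus: BusRdX
[18] P0: load  L2 | P0:S(64), P1:S(64), P2:I | bus: BusRd,Flush
[19] P2: load  L4 | P0:S(66), P1:I, P2:S(66) | bus: BusRd,Flush
[20] P2: store L0 := 18 | P0:I, P1:I, P2:M(18) | bus: BusRdX
[21] P2: load  L3 | P0:S(89), P1:I, P2:S(89) | bus: BusRd,Flush
[22] P2: load  L4 | P0:S(66), P1:I, P2:S(66) | bus: none
[23] P2: store L2 := 36 | P0:I, P1:I, P2:M(36) | bus: BusRdX
[24] P2: load  L5 | P0:I, P1:S(51), P2:S(51) | bus: BusRd,Flush
[25] P0: load  L2 | P0:S(36), P1:I, P2:S(36) | bus: BusRd,Flush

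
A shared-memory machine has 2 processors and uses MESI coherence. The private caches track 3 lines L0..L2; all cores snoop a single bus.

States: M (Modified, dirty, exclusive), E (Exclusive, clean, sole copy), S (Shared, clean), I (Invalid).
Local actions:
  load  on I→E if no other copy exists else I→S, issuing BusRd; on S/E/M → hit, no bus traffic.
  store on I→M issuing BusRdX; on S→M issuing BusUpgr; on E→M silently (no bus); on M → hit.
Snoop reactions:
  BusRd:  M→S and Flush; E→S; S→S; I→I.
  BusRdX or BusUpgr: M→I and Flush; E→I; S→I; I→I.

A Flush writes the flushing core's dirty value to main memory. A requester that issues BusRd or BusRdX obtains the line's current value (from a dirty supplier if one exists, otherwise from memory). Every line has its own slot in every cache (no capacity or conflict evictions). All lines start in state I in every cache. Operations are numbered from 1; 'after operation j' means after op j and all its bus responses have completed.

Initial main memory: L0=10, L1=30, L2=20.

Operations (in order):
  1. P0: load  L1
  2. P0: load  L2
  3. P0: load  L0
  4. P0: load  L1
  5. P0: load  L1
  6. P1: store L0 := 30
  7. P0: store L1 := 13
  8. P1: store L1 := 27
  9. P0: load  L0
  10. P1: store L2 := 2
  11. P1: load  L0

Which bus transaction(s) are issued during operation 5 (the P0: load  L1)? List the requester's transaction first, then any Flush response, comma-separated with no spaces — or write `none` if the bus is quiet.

bus = none

1. P0: load  L1  bus=[BusRd]  L1: P0=E P1=I  mem[L1]=30
2. P0: load  L2  bus=[BusRd]  L2: P0=E P1=I  mem[L2]=20
3. P0: load  L0  bus=[BusRd]  L0: P0=E P1=I  mem[L0]=10
4. P0: load  L1  bus=[-]  L1: P0=E P1=I  mem[L1]=30
5. P0: load  L1  bus=[-]  L1: P0=E P1=I  mem[L1]=30
6. P1: store L0 := 30  bus=[BusRdX]  L0: P0=I P1=M  mem[L0]=10
7. P0: store L1 := 13  bus=[-]  L1: P0=M P1=I  mem[L1]=30
8. P1: store L1 := 27  bus=[BusRdX,Flush]  L1: P0=I P1=M  mem[L1]=13
9. P0: load  L0  bus=[BusRd,Flush]  L0: P0=S P1=S  mem[L0]=30
10. P1: store L2 := 2  bus=[BusRdX]  L2: P0=I P1=M  mem[L2]=20
11. P1: load  L0  bus=[-]  L0: P0=S P1=S  mem[L0]=30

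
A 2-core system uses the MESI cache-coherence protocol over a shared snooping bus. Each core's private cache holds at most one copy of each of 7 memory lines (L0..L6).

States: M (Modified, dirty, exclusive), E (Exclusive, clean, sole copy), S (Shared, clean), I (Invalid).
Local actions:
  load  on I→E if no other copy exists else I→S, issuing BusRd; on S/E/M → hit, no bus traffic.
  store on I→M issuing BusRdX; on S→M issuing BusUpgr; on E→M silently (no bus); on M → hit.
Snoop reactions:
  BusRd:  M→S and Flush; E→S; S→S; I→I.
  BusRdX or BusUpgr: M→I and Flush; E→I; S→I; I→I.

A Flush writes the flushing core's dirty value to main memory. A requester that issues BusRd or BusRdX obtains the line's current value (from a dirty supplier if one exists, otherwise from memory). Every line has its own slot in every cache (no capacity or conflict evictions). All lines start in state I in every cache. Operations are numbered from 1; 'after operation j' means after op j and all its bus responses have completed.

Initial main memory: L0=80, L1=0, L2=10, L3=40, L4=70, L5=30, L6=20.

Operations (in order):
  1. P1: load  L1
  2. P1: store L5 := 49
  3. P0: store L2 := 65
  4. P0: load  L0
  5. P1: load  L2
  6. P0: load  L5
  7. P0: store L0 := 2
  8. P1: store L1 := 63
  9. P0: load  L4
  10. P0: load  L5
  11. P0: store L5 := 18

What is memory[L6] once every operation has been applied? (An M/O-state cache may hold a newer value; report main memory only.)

memory[L6] = 20

  op1 P1: load  L1 → I/E on L1; bus BusRd; mem=0
  op2 P1: store L5 := 49 → I/M on L5; bus BusRdX; mem=30
  op3 P0: store L2 := 65 → M/I on L2; bus BusRdX; mem=10
  op4 P0: load  L0 → E/I on L0; bus BusRd; mem=80
  op5 P1: load  L2 → S/S on L2; bus BusRd Flush; mem=65
  op6 P0: load  L5 → S/S on L5; bus BusRd Flush; mem=49
  op7 P0: store L0 := 2 → M/I on L0; bus (none); mem=80
  op8 P1: store L1 := 63 → I/M on L1; bus (none); mem=0
  op9 P0: load  L4 → E/I on L4; bus BusRd; mem=70
  op10 P0: load  L5 → S/S on L5; bus (none); mem=49
  op11 P0: store L5 := 18 → M/I on L5; bus BusUpgr; mem=49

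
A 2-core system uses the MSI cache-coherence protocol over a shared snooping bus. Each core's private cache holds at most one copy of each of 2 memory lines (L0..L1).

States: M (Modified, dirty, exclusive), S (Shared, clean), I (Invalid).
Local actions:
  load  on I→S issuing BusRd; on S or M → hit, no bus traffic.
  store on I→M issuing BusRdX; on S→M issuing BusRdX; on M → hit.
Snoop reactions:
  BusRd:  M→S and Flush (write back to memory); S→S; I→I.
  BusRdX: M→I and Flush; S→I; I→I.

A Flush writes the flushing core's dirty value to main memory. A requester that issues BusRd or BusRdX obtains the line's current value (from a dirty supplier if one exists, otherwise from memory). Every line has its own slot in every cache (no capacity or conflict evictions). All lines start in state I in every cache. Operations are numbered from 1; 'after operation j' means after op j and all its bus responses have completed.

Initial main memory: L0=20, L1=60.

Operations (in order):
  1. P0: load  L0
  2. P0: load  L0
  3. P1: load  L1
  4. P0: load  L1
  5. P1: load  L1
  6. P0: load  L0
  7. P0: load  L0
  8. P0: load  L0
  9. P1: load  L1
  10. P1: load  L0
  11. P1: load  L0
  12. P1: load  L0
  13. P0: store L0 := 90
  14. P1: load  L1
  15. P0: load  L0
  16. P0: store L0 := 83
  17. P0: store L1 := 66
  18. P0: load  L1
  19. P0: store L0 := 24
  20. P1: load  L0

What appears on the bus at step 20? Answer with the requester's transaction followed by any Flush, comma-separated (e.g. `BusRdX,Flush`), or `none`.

bus = BusRd,Flush

1. P0: load  L0  bus=[BusRd]  L0: P0=S P1=I  mem[L0]=20
2. P0: load  L0  bus=[-]  L0: P0=S P1=I  mem[L0]=20
3. P1: load  L1  bus=[BusRd]  L1: P0=I P1=S  mem[L1]=60
4. P0: load  L1  bus=[BusRd]  L1: P0=S P1=S  mem[L1]=60
5. P1: load  L1  bus=[-]  L1: P0=S P1=S  mem[L1]=60
6. P0: load  L0  bus=[-]  L0: P0=S P1=I  mem[L0]=20
7. P0: load  L0  bus=[-]  L0: P0=S P1=I  mem[L0]=20
8. P0: load  L0  bus=[-]  L0: P0=S P1=I  mem[L0]=20
9. P1: load  L1  bus=[-]  L1: P0=S P1=S  mem[L1]=60
10. P1: load  L0  bus=[BusRd]  L0: P0=S P1=S  mem[L0]=20
11. P1: load  L0  bus=[-]  L0: P0=S P1=S  mem[L0]=20
12. P1: load  L0  bus=[-]  L0: P0=S P1=S  mem[L0]=20
13. P0: store L0 := 90  bus=[BusRdX]  L0: P0=M P1=I  mem[L0]=20
14. P1: load  L1  bus=[-]  L1: P0=S P1=S  mem[L1]=60
15. P0: load  L0  bus=[-]  L0: P0=M P1=I  mem[L0]=20
16. P0: store L0 := 83  bus=[-]  L0: P0=M P1=I  mem[L0]=20
17. P0: store L1 := 66  bus=[BusRdX]  L1: P0=M P1=I  mem[L1]=60
18. P0: load  L1  bus=[-]  L1: P0=M P1=I  mem[L1]=60
19. P0: store L0 := 24  bus=[-]  L0: P0=M P1=I  mem[L0]=20
20. P1: load  L0  bus=[BusRd,Flush]  L0: P0=S P1=S  mem[L0]=24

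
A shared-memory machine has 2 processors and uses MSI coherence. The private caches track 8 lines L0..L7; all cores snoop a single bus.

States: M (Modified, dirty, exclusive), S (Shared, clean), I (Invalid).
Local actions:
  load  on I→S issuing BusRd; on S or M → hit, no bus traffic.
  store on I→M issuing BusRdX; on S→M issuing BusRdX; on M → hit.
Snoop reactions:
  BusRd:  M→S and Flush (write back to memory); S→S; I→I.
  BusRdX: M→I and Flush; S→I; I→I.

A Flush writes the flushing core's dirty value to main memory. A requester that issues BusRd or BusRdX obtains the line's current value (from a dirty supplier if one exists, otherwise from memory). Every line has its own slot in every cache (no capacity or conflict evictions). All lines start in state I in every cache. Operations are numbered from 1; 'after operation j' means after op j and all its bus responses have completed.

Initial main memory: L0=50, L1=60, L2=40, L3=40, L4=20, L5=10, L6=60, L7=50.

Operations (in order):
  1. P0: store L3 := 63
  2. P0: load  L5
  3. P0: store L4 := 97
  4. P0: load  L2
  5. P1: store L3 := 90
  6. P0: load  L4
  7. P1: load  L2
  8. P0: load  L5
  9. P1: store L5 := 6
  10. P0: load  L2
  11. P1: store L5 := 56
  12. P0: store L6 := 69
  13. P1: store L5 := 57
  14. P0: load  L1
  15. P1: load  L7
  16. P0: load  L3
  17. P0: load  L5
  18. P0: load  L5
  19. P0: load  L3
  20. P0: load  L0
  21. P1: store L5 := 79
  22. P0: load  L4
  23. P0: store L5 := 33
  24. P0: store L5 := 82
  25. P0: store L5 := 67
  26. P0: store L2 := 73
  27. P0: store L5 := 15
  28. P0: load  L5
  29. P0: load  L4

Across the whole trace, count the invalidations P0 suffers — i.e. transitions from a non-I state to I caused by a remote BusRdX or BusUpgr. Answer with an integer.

invalidations = 3

  op1 P0: store L3 := 63 → M/I on L3; bus BusRdX; mem=40
  op2 P0: load  L5 → S/I on L5; bus BusRd; mem=10
  op3 P0: store L4 := 97 → M/I on L4; bus BusRdX; mem=20
  op4 P0: load  L2 → S/I on L2; bus BusRd; mem=40
  op5 P1: store L3 := 90 → I/M on L3; bus BusRdX Flush; mem=63
  op6 P0: load  L4 → M/I on L4; bus (none); mem=20
  op7 P1: load  L2 → S/S on L2; bus BusRd; mem=40
  op8 P0: load  L5 → S/I on L5; bus (none); mem=10
  op9 P1: store L5 := 6 → I/M on L5; bus BusRdX; mem=10
  op10 P0: load  L2 → S/S on L2; bus (none); mem=40
  op11 P1: store L5 := 56 → I/M on L5; bus (none); mem=10
  op12 P0: store L6 := 69 → M/I on L6; bus BusRdX; mem=60
  op13 P1: store L5 := 57 → I/M on L5; bus (none); mem=10
  op14 P0: load  L1 → S/I on L1; bus BusRd; mem=60
  op15 P1: load  L7 → I/S on L7; bus BusRd; mem=50
  op16 P0: load  L3 → S/S on L3; bus BusRd Flush; mem=90
  op17 P0: load  L5 → S/S on L5; bus BusRd Flush; mem=57
  op18 P0: load  L5 → S/S on L5; bus (none); mem=57
  op19 P0: load  L3 → S/S on L3; bus (none); mem=90
  op20 P0: load  L0 → S/I on L0; bus BusRd; mem=50
  op21 P1: store L5 := 79 → I/M on L5; bus BusRdX; mem=57
  op22 P0: load  L4 → M/I on L4; bus (none); mem=20
  op23 P0: store L5 := 33 → M/I on L5; bus BusRdX Flush; mem=79
  op24 P0: store L5 := 82 → M/I on L5; bus (none); mem=79
  op25 P0: store L5 := 67 → M/I on L5; bus (none); mem=79
  op26 P0: store L2 := 73 → M/I on L2; bus BusRdX; mem=40
  op27 P0: store L5 := 15 → M/I on L5; bus (none); mem=79
  op28 P0: load  L5 → M/I on L5; bus (none); mem=79
  op29 P0: load  L4 → M/I on L4; bus (none); mem=20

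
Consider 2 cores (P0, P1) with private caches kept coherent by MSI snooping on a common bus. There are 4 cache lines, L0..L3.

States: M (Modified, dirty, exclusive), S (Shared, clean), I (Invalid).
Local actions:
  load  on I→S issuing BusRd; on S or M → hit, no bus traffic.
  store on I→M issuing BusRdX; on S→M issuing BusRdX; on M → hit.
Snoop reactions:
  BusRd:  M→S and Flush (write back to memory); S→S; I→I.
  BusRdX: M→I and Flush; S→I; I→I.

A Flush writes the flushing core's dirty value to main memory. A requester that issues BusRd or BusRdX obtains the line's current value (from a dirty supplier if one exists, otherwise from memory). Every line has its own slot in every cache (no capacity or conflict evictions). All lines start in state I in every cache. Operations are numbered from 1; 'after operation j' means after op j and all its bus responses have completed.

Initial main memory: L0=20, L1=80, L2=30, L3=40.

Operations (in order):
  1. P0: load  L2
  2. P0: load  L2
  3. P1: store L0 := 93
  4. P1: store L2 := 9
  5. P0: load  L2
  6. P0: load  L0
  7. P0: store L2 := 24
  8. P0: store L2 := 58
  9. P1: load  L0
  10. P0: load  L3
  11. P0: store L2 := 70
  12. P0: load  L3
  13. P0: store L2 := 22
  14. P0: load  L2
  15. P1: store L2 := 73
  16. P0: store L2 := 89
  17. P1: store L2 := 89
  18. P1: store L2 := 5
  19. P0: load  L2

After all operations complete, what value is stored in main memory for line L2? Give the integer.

memory[L2] = 5

[1] P0: load  L2 | P0:S(30), P1:I | bus: BusRd
[2] P0: load  L2 | P0:S(30), P1:I | bus: none
[3] P1: store L0 := 93 | P0:I, P1:M(93) | bus: BusRdX
[4] P1: store L2 := 9 | P0:I, P1:M(9) | bus: BusRdX
[5] P0: load  L2 | P0:S(9), P1:S(9) | bus: BusRd,Flush
[6] P0: load  L0 | P0:S(93), P1:S(93) | bus: BusRd,Flush
[7] P0: store L2 := 24 | P0:M(24), P1:I | bus: BusRdX
[8] P0: store L2 := 58 | P0:M(58), P1:I | bus: none
[9] P1: load  L0 | P0:S(93), P1:S(93) | bus: none
[10] P0: load  L3 | P0:S(40), P1:I | bus: BusRd
[11] P0: store L2 := 70 | P0:M(70), P1:I | bus: none
[12] P0: load  L3 | P0:S(40), P1:I | bus: none
[13] P0: store L2 := 22 | P0:M(22), P1:I | bus: none
[14] P0: load  L2 | P0:M(22), P1:I | bus: none
[15] P1: store L2 := 73 | P0:I, P1:M(73) | bus: BusRdX,Flush
[16] P0: store L2 := 89 | P0:M(89), P1:I | bus: BusRdX,Flush
[17] P1: store L2 := 89 | P0:I, P1:M(89) | bus: BusRdX,Flush
[18] P1: store L2 := 5 | P0:I, P1:M(5) | bus: none
[19] P0: load  L2 | P0:S(5), P1:S(5) | bus: BusRd,Flush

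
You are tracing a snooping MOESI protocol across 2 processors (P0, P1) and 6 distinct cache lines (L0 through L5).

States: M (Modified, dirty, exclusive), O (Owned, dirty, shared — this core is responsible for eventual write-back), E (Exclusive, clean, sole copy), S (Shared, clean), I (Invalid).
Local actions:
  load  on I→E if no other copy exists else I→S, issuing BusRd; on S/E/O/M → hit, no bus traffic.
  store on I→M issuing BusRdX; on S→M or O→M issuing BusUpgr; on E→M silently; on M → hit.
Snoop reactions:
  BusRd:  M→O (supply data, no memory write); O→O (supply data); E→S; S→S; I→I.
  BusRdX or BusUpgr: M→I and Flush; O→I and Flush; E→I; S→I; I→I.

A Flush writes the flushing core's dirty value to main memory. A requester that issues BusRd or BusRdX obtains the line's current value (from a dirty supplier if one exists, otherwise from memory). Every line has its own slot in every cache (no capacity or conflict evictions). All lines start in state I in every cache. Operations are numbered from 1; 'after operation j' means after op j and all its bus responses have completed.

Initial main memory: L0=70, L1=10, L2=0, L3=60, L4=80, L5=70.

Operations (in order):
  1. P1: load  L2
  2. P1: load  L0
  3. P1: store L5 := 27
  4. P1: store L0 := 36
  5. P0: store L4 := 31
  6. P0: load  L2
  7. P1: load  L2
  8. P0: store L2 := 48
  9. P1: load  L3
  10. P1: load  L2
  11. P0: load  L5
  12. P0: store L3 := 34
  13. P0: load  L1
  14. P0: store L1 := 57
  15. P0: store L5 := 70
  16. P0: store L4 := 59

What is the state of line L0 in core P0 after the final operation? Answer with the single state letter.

[1] P1: load  L2 | P0:I, P1:E(0) | bus: BusRd
[2] P1: load  L0 | P0:I, P1:E(70) | bus: BusRd
[3] P1: store L5 := 27 | P0:I, P1:M(27) | bus: BusRdX
[4] P1: store L0 := 36 | P0:I, P1:M(36) | bus: none
[5] P0: store L4 := 31 | P0:M(31), P1:I | bus: BusRdX
[6] P0: load  L2 | P0:S(0), P1:S(0) | bus: BusRd
[7] P1: load  L2 | P0:S(0), P1:S(0) | bus: none
[8] P0: store L2 := 48 | P0:M(48), P1:I | bus: BusUpgr
[9] P1: load  L3 | P0:I, P1:E(60) | bus: BusRd
[10] P1: load  L2 | P0:O(48), P1:S(48) | bus: BusRd
[11] P0: load  L5 | P0:S(27), P1:O(27) | bus: BusRd
[12] P0: store L3 := 34 | P0:M(34), P1:I | bus: BusRdX
[13] P0: load  L1 | P0:E(10), P1:I | bus: BusRd
[14] P0: store L1 := 57 | P0:M(57), P1:I | bus: none
[15] P0: store L5 := 70 | P0:M(70), P1:I | bus: BusUpgr,Flush
[16] P0: store L4 := 59 | P0:M(59), P1:I | bus: none

state = I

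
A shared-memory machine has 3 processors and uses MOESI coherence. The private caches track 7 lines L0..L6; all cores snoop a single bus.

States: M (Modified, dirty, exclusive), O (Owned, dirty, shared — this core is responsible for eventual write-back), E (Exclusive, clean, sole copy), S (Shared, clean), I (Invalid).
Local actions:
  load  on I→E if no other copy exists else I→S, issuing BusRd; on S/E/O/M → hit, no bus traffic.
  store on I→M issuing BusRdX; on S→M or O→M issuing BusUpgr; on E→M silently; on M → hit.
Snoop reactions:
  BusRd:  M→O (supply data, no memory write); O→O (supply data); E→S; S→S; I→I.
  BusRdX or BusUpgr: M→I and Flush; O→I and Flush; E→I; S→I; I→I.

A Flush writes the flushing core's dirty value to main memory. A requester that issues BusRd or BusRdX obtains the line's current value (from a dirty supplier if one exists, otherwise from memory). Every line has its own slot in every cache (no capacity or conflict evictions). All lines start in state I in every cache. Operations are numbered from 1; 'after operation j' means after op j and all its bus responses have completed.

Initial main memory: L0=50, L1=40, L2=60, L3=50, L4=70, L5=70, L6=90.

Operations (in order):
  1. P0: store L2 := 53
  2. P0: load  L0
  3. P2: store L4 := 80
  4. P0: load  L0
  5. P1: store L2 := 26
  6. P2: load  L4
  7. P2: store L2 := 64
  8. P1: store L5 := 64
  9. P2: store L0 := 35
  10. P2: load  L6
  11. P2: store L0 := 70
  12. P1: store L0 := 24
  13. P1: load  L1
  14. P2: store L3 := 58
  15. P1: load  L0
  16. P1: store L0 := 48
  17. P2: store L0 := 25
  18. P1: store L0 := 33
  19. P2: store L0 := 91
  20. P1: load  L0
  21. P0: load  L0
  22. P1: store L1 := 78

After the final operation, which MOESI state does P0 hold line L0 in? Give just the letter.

[1] P0: store L2 := 53 | P0:M(53), P1:I, P2:I | bus: BusRdX
[2] P0: load  L0 | P0:E(50), P1:I, P2:I | bus: BusRd
[3] P2: store L4 := 80 | P0:I, P1:I, P2:M(80) | bus: BusRdX
[4] P0: load  L0 | P0:E(50), P1:I, P2:I | bus: none
[5] P1: store L2 := 26 | P0:I, P1:M(26), P2:I | bus: BusRdX,Flush
[6] P2: load  L4 | P0:I, P1:I, P2:M(80) | bus: none
[7] P2: store L2 := 64 | P0:I, P1:I, P2:M(64) | bus: BusRdX,Flush
[8] P1: store L5 := 64 | P0:I, P1:M(64), P2:I | bus: BusRdX
[9] P2: store L0 := 35 | P0:I, P1:I, P2:M(35) | bus: BusRdX
[10] P2: load  L6 | P0:I, P1:I, P2:E(90) | bus: BusRd
[11] P2: store L0 := 70 | P0:I, P1:I, P2:M(70) | bus: none
[12] P1: store L0 := 24 | P0:I, P1:M(24), P2:I | bus: BusRdX,Flush
[13] P1: load  L1 | P0:I, P1:E(40), P2:I | bus: BusRd
[14] P2: store L3 := 58 | P0:I, P1:I, P2:M(58) | bus: BusRdX
[15] P1: load  L0 | P0:I, P1:M(24), P2:I | bus: none
[16] P1: store L0 := 48 | P0:I, P1:M(48), P2:I | bus: none
[17] P2: store L0 := 25 | P0:I, P1:I, P2:M(25) | bus: BusRdX,Flush
[18] P1: store L0 := 33 | P0:I, P1:M(33), P2:I | bus: BusRdX,Flush
[19] P2: store L0 := 91 | P0:I, P1:I, P2:M(91) | bus: BusRdX,Flush
[20] P1: load  L0 | P0:I, P1:S(91), P2:O(91) | bus: BusRd
[21] P0: load  L0 | P0:S(91), P1:S(91), P2:O(91) | bus: BusRd
[22] P1: store L1 := 78 | P0:I, P1:M(78), P2:I | bus: none

state = S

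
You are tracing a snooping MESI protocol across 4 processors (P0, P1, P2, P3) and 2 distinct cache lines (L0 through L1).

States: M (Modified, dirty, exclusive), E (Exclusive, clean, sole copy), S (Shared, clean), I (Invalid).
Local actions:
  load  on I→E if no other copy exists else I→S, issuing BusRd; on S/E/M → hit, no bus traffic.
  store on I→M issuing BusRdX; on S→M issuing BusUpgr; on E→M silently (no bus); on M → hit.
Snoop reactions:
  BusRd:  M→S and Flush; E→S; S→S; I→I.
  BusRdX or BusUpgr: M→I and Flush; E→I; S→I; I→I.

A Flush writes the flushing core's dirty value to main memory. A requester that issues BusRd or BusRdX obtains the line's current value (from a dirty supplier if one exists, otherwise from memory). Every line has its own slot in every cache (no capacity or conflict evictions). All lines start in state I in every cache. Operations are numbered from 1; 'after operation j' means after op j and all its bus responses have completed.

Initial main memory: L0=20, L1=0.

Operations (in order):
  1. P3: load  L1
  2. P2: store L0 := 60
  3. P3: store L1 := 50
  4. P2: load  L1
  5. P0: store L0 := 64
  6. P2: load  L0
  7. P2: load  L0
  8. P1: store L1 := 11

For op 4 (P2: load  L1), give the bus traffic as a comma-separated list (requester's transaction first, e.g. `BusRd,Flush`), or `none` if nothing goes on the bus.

  op1 P3: load  L1 → I/I/I/E on L1; bus BusRd; mem=0
  op2 P2: store L0 := 60 → I/I/M/I on L0; bus BusRdX; mem=20
  op3 P3: store L1 := 50 → I/I/I/M on L1; bus (none); mem=0
  op4 P2: load  L1 → I/I/S/S on L1; bus BusRd Flush; mem=50
  op5 P0: store L0 := 64 → M/I/I/I on L0; bus BusRdX Flush; mem=60
  op6 P2: load  L0 → S/I/S/I on L0; bus BusRd Flush; mem=64
  op7 P2: load  L0 → S/I/S/I on L0; bus (none); mem=64
  op8 P1: store L1 := 11 → I/M/I/I on L1; bus BusRdX; mem=50

bus = BusRd,Flush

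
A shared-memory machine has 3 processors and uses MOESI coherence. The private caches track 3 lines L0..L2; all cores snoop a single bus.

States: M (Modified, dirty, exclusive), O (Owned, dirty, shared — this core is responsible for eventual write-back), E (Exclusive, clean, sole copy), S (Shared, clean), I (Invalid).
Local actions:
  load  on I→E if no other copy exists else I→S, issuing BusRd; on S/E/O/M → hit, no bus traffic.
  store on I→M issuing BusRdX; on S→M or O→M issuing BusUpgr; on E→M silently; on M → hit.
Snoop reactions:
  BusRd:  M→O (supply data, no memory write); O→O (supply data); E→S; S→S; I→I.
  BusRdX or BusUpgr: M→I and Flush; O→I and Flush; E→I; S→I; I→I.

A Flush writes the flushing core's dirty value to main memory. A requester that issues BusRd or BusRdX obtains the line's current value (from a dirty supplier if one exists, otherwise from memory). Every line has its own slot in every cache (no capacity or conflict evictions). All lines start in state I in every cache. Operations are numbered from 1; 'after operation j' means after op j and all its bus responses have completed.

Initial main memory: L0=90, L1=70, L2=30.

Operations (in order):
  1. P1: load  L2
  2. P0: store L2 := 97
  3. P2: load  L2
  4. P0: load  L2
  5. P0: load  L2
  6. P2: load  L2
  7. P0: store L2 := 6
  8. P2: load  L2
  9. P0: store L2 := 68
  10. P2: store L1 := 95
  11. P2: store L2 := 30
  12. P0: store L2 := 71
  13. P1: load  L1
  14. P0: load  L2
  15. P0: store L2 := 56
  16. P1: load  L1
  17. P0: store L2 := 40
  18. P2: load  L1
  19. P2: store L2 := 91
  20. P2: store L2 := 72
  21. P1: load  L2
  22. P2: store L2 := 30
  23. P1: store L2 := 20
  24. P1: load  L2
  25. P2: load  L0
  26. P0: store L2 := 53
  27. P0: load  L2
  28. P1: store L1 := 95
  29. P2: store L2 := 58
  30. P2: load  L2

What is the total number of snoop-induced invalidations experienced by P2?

[1] P1: load  L2 | P0:I, P1:E(30), P2:I | bus: BusRd
[2] P0: store L2 := 97 | P0:M(97), P1:I, P2:I | bus: BusRdX
[3] P2: load  L2 | P0:O(97), P1:I, P2:S(97) | bus: BusRd
[4] P0: load  L2 | P0:O(97), P1:I, P2:S(97) | bus: none
[5] P0: load  L2 | P0:O(97), P1:I, P2:S(97) | bus: none
[6] P2: load  L2 | P0:O(97), P1:I, P2:S(97) | bus: none
[7] P0: store L2 := 6 | P0:M(6), P1:I, P2:I | bus: BusUpgr
[8] P2: load  L2 | P0:O(6), P1:I, P2:S(6) | bus: BusRd
[9] P0: store L2 := 68 | P0:M(68), P1:I, P2:I | bus: BusUpgr
[10] P2: store L1 := 95 | P0:I, P1:I, P2:M(95) | bus: BusRdX
[11] P2: store L2 := 30 | P0:I, P1:I, P2:M(30) | bus: BusRdX,Flush
[12] P0: store L2 := 71 | P0:M(71), P1:I, P2:I | bus: BusRdX,Flush
[13] P1: load  L1 | P0:I, P1:S(95), P2:O(95) | bus: BusRd
[14] P0: load  L2 | P0:M(71), P1:I, P2:I | bus: none
[15] P0: store L2 := 56 | P0:M(56), P1:I, P2:I | bus: none
[16] P1: load  L1 | P0:I, P1:S(95), P2:O(95) | bus: none
[17] P0: store L2 := 40 | P0:M(40), P1:I, P2:I | bus: none
[18] P2: load  L1 | P0:I, P1:S(95), P2:O(95) | bus: none
[19] P2: store L2 := 91 | P0:I, P1:I, P2:M(91) | bus: BusRdX,Flush
[20] P2: store L2 := 72 | P0:I, P1:I, P2:M(72) | bus: none
[21] P1: load  L2 | P0:I, P1:S(72), P2:O(72) | bus: BusRd
[22] P2: store L2 := 30 | P0:I, P1:I, P2:M(30) | bus: BusUpgr
[23] P1: store L2 := 20 | P0:I, P1:M(20), P2:I | bus: BusRdX,Flush
[24] P1: load  L2 | P0:I, P1:M(20), P2:I | bus: none
[25] P2: load  L0 | P0:I, P1:I, P2:E(90) | bus: BusRd
[26] P0: store L2 := 53 | P0:M(53), P1:I, P2:I | bus: BusRdX,Flush
[27] P0: load  L2 | P0:M(53), P1:I, P2:I | bus: none
[28] P1: store L1 := 95 | P0:I, P1:M(95), P2:I | bus: BusUpgr,Flush
[29] P2: store L2 := 58 | P0:I, P1:I, P2:M(58) | bus: BusRdX,Flush
[30] P2: load  L2 | P0:I, P1:I, P2:M(58) | bus: none

invalidations = 5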